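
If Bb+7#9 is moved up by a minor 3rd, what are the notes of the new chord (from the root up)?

D♭, F, A, C♭, E

Transposed root: B♭ → D♭ (minor 3rd up). So we spell D♭ dominant seventh sharp nine sharp five:
- root: D♭
- major 3rd: F
- augmented 5th: A
- minor 7th: C♭
- augmented 9th: E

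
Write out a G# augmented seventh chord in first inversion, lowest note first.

B#, D##, F#, G#

G# augmented seventh = G#–B#–D##–F#; first inversion → third (B#) lowest.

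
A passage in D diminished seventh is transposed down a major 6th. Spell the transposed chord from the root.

F – A-flat – C-flat – E-double-flat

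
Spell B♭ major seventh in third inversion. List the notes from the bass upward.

B♭ major seventh = Bb–D–F–A; third inversion → seventh (A) lowest.

A, Bb, D, F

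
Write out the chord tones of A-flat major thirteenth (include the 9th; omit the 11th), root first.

A♭, C, E♭, G, B♭, F

A-flat major thirteenth is a major thirteenth built on A♭.
- root: A♭
- major 3rd: C
- perfect 5th: E♭
- major 7th: G
- major 9th: B♭
- major 13th: F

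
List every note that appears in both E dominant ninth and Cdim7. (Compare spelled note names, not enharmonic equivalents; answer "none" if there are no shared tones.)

none

E dominant ninth = E, G♯, B, D, F♯.
Cdim7 = C, E♭, G♭, B𝄫.
Shared: none.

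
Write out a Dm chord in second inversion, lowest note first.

Dm = D–F–A; second inversion → fifth (A) lowest.

A, D, F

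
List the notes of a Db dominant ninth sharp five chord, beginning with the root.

D-flat – F – A – C-flat – E-flat

Db dominant ninth sharp five: dominant ninth sharp five on D-flat.
- root: D-flat
- major 3rd: F
- augmented 5th: A
- minor 7th: C-flat
- major 9th: E-flat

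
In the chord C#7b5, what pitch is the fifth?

C#7b5 is built on C#; its 5th is a diminished 5th above the root.
A fifth above C uses the letter G, and the diminished 5th above C# is G.

G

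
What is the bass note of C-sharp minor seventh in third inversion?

C-sharp minor seventh = C#–E–G#–B. Third inversion → seventh in the bass = B.

B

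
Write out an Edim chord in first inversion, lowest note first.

G  Bb  E

In root position, Edim is E–G–Bb.
First inversion puts the third (G) in the bass.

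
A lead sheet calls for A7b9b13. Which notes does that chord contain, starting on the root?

A, C#, E, G, Bb, F

Root A, quality dominant seventh flat nine flat thirteen:
A — root
C# — major 3rd
E — perfect 5th
G — minor 7th
Bb — minor 9th
F — minor 13th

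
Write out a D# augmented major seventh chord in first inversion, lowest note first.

F-double-sharp  A-double-sharp  C-double-sharp  D-sharp

D# augmented major seventh = D-sharp–F-double-sharp–A-double-sharp–C-double-sharp; first inversion → third (F-double-sharp) lowest.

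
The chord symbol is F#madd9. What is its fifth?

C#

Root of F#madd9 = F#. The 5th is a perfect 5th: F# up a perfect 5th → C#.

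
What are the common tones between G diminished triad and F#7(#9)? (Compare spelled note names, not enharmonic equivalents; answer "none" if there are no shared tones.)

G diminished triad: G B♭ D♭
F#7(#9): F♯ A♯ C♯ E G𝄪
Common to both → none.

none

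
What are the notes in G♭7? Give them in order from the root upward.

Gb, Bb, Db, Fb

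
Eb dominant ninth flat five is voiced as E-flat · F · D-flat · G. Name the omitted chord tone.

B-double-flat

Eb dominant ninth flat five = E-flat, G, B-double-flat, D-flat, F. The voicing lacks the 5th (diminished 5th), B-double-flat.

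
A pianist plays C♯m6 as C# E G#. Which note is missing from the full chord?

The full C♯m6 chord is C#, E, G#, A#.
Comparing with the voicing, the major 6th (6th) — A# — is absent.

A#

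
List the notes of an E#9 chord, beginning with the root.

E♯ G𝄪 B♯ D♯ F𝄪

E#9 is a dominant ninth built on E♯.
E♯ — root
G𝄪 — major 3rd
B♯ — perfect 5th
D♯ — minor 7th
F𝄪 — major 9th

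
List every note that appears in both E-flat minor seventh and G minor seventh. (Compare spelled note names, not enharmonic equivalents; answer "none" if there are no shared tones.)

B♭

E-flat minor seventh = E♭, G♭, B♭, D♭.
G minor seventh = G, B♭, D, F.
Shared: B♭.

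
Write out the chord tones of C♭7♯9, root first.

C♭, E♭, G♭, B𝄫, D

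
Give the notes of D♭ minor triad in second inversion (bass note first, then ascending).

In root position, D♭ minor triad is D-flat–F-flat–A-flat.
Second inversion puts the fifth (A-flat) in the bass.

A-flat – D-flat – F-flat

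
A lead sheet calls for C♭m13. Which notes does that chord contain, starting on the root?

C♭ E𝄫 G♭ B𝄫 D♭ F♭ A♭

Root C♭, quality minor thirteenth:
C♭ — root
E𝄫 — minor 3rd
G♭ — perfect 5th
B𝄫 — minor 7th
D♭ — major 9th
F♭ — perfect 11th
A♭ — major 13th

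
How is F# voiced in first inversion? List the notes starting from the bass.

A#, C#, F#

F# = F#–A#–C#; first inversion → third (A#) lowest.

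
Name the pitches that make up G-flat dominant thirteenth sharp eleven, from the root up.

G-flat B-flat D-flat F-flat A-flat C E-flat

Root G-flat, quality dominant thirteenth sharp eleven:
Root: G-flat
Major 3rd (3rd): B-flat
Perfect 5th (5th): D-flat
Minor 7th (7th): F-flat
Major 9th (9th): A-flat
Augmented 11th (11th): C
Major 13th (13th): E-flat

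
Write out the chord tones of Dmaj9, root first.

Dmaj9 is a major ninth built on D.
Root: D
Major 3rd (3rd): F♯
Perfect 5th (5th): A
Major 7th (7th): C♯
Major 9th (9th): E

D, F♯, A, C♯, E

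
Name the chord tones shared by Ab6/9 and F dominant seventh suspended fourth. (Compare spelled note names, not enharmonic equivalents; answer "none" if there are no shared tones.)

Ab6/9 = Ab, C, Eb, F, Bb.
F dominant seventh suspended fourth = F, Bb, C, Eb.
Shared: C, Eb, F, Bb.

C, Eb, F, Bb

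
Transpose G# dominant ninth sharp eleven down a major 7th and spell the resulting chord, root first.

A, C#, E, G, B, D#

A major 7th down from G# is A, so the new chord is A dominant ninth sharp eleven.
- root: A
- major 3rd: C#
- perfect 5th: E
- minor 7th: G
- major 9th: B
- augmented 11th: D#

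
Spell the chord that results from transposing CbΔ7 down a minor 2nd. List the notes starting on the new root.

B♭, D, F, A

C♭ down a minor 2nd → B♭. New chord: B♭ major seventh.
root → B♭
3rd (major 3rd) → D
5th (perfect 5th) → F
7th (major 7th) → A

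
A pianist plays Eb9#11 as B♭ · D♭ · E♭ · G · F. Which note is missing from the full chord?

A

The full Eb9#11 chord is E♭, G, B♭, D♭, F, A.
Comparing with the voicing, the augmented 11th (11th) — A — is absent.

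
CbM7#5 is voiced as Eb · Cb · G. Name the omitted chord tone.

CbM7#5 = Cb, Eb, G, Bb. The voicing lacks the 7th (major 7th), Bb.

Bb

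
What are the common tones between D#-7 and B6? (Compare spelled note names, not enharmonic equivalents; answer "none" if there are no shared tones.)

D#  F#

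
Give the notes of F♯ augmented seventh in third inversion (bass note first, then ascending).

E, F#, A#, C##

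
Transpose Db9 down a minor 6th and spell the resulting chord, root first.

F, A, C, E♭, G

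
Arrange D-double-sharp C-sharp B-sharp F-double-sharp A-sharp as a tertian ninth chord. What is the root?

B-sharp

Stacking in thirds gives B-sharp – D-double-sharp – F-double-sharp – A-sharp – C-sharp, so B-sharp is the root — B-sharp dominant seventh flat nine.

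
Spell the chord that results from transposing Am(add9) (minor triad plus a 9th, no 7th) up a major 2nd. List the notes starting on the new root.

Transposed root: A → B (major 2nd up). So we spell B minor added-ninth:
root → B
3rd (minor 3rd) → D
5th (perfect 5th) → F#
9th (major 9th) → C#

B, D, F#, C#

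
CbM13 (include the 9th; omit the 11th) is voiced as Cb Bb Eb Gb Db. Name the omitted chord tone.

Ab

CbM13 = Cb, Eb, Gb, Bb, Db, Ab. The voicing lacks the 13th (major 13th), Ab.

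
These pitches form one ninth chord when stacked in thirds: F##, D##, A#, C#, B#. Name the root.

B#

Arranged so that each adjacent pair is a third by letter name: B# – D## – F## – A# – C#.
The bottom of that stack, B#, is the root (this is B# dominant seventh flat nine).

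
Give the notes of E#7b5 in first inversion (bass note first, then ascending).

In root position, E#7b5 is E♯–G𝄪–B–D♯.
First inversion puts the third (G𝄪) in the bass.

G𝄪, B, D♯, E♯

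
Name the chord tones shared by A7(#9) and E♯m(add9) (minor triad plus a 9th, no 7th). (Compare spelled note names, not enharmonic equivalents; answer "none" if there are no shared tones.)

B#

A7(#9) = A, C#, E, G, B#.
E♯m(add9) = E#, G#, B#, F##.
Shared: B#.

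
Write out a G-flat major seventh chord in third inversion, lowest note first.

In root position, G-flat major seventh is G-flat–B-flat–D-flat–F.
Third inversion puts the seventh (F) in the bass.

F, G-flat, B-flat, D-flat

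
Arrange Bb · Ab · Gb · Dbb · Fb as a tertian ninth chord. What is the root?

Arranged so that each adjacent pair is a third by letter name: Gb – Bb – Dbb – Fb – Ab.
The bottom of that stack, Gb, is the root (this is Gb dominant ninth flat five).

Gb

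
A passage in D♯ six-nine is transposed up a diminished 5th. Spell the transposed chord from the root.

A  C#  E  F#  B

D# up a diminished 5th → A. New chord: A six-nine.
root → A
3rd (major 3rd) → C#
5th (perfect 5th) → E
6th (major 6th) → F#
9th (major 9th) → B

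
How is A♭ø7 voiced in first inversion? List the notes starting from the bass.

A♭ø7 = Ab–Cb–Ebb–Gb; first inversion → third (Cb) lowest.

Cb, Ebb, Gb, Ab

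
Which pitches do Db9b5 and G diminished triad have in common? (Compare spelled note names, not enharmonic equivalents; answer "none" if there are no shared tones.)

Db9b5: Db F Abb Cb Eb
G diminished triad: G Bb Db
Common to both → Db.

Db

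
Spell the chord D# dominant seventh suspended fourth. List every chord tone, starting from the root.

D-sharp, G-sharp, A-sharp, C-sharp

Root D-sharp, quality dominant seventh suspended fourth:
- root: D-sharp
- perfect 4th: G-sharp
- perfect 5th: A-sharp
- minor 7th: C-sharp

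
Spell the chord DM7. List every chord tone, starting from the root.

DM7: major seventh on D.
root → D
3rd (major 3rd) → F♯
5th (perfect 5th) → A
7th (major 7th) → C♯

D, F♯, A, C♯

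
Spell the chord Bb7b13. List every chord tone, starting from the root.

Bb D F Ab Gb

Bb7b13 is a dominant seventh flat thirteen built on Bb.
Bb — root
D — major 3rd
F — perfect 5th
Ab — minor 7th
Gb — minor 13th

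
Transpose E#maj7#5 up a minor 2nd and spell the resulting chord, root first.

F# – A# – C## – E#

A minor 2nd up from E# is F#, so the new chord is F# augmented major seventh.
Root: F#
Major 3rd (3rd): A#
Augmented 5th (5th): C##
Major 7th (7th): E#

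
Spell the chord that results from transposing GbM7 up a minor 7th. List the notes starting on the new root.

Transposed root: G♭ → F♭ (minor 7th up). So we spell F♭ major seventh:
root → F♭
3rd (major 3rd) → A♭
5th (perfect 5th) → C♭
7th (major 7th) → E♭

F♭ – A♭ – C♭ – E♭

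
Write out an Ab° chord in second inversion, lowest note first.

E𝄫, A♭, C♭

In root position, Ab° is A♭–C♭–E𝄫.
Second inversion puts the fifth (E𝄫) in the bass.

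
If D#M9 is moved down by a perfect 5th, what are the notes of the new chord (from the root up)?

Transposed root: D# → G# (perfect 5th down). So we spell G# major ninth:
root → G#
3rd (major 3rd) → B#
5th (perfect 5th) → D#
7th (major 7th) → F##
9th (major 9th) → A#

G#, B#, D#, F##, A#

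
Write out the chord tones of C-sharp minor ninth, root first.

Root C-sharp, quality minor ninth:
- root: C-sharp
- minor 3rd: E
- perfect 5th: G-sharp
- minor 7th: B
- major 9th: D-sharp

C-sharp, E, G-sharp, B, D-sharp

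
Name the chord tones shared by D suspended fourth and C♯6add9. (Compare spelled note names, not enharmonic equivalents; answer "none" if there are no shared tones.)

D suspended fourth: D G A
C♯6add9: C# E# G# A# D#
Common to both → none.

none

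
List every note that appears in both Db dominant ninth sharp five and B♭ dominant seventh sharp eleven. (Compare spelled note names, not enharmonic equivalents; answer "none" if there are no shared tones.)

F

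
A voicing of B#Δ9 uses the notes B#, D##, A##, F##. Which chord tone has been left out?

B#Δ9 = B#, D##, F##, A##, C##. The voicing lacks the 9th (major 9th), C##.

C##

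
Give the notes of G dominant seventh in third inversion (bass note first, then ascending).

G dominant seventh = G–B–D–F; third inversion → seventh (F) lowest.

F  G  B  D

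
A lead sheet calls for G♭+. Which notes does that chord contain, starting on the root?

G♭ B♭ D

Root G♭, quality augmented triad:
- root: G♭
- major 3rd: B♭
- augmented 5th: D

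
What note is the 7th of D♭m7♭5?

Root of D♭m7♭5 = Db. The 7th is a minor 7th: Db up a minor 7th → Cb.

Cb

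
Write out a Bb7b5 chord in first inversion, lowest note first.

In root position, Bb7b5 is B♭–D–F♭–A♭.
First inversion puts the third (D) in the bass.

D  F♭  A♭  B♭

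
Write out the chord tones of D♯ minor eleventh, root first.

D♯ minor eleventh is a minor eleventh built on D#.
Root: D#
Minor 3rd (3rd): F#
Perfect 5th (5th): A#
Minor 7th (7th): C#
Major 9th (9th): E#
Perfect 11th (11th): G#

D#  F#  A#  C#  E#  G#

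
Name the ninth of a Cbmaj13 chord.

Root of Cbmaj13 = Cb. The 9th is a major 9th: Cb up a major 9th → Db.

Db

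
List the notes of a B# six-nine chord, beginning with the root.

Root B-sharp, quality six-nine:
B-sharp — root
D-double-sharp — major 3rd
F-double-sharp — perfect 5th
G-double-sharp — major 6th
C-double-sharp — major 9th

B-sharp D-double-sharp F-double-sharp G-double-sharp C-double-sharp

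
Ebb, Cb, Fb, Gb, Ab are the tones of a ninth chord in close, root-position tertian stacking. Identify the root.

Fb

Arranged so that each adjacent pair is a third by letter name: Fb – Ab – Cb – Ebb – Gb.
The bottom of that stack, Fb, is the root (this is Fb dominant ninth).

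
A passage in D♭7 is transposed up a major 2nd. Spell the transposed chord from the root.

Db up a major 2nd → Eb. New chord: Eb dominant seventh.
Root: Eb
Major 3rd (3rd): G
Perfect 5th (5th): Bb
Minor 7th (7th): Db

Eb G Bb Db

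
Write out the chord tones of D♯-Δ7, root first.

D♯-Δ7 is a minor-major seventh built on D#.
root → D#
3rd (minor 3rd) → F#
5th (perfect 5th) → A#
7th (major 7th) → C##

D# F# A# C##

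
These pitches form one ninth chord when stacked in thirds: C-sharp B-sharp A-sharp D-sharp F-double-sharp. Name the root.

B-sharp

Arranged so that each adjacent pair is a third by letter name: B-sharp – D-sharp – F-double-sharp – A-sharp – C-sharp.
The bottom of that stack, B-sharp, is the root (this is B-sharp minor seventh flat nine).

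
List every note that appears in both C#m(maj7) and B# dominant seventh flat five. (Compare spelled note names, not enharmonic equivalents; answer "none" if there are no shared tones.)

B#

C#m(maj7): C# E G# B#
B# dominant seventh flat five: B# D## F# A#
Common to both → B#.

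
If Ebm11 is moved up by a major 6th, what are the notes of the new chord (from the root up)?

Eb up a major 6th → C. New chord: C minor eleventh.
- root: C
- minor 3rd: Eb
- perfect 5th: G
- minor 7th: Bb
- major 9th: D
- perfect 11th: F

C Eb G Bb D F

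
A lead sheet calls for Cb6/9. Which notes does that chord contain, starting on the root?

Cb6/9 is a six-nine built on C♭.
C♭ — root
E♭ — major 3rd
G♭ — perfect 5th
A♭ — major 6th
D♭ — major 9th

C♭  E♭  G♭  A♭  D♭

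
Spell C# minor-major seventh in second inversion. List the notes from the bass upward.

In root position, C# minor-major seventh is C-sharp–E–G-sharp–B-sharp.
Second inversion puts the fifth (G-sharp) in the bass.

G-sharp B-sharp C-sharp E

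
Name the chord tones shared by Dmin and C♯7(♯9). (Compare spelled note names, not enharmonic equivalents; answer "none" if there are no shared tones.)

none

Dmin = D, F, A.
C♯7(♯9) = C#, E#, G#, B, D##.
Shared: none.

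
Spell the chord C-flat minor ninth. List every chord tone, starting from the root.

C-flat minor ninth is a minor ninth built on C-flat.
C-flat — root
E-double-flat — minor 3rd
G-flat — perfect 5th
B-double-flat — minor 7th
D-flat — major 9th

C-flat E-double-flat G-flat B-double-flat D-flat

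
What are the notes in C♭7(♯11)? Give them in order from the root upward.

Cb, Eb, Gb, Bbb, F

C♭7(♯11) is a dominant seventh sharp eleven built on Cb.
root → Cb
3rd (major 3rd) → Eb
5th (perfect 5th) → Gb
7th (minor 7th) → Bbb
11th (augmented 11th) → F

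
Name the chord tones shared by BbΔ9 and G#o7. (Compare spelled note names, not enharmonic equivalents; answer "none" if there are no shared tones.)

D F

BbΔ9: Bb D F A C
G#o7: G# B D F
Common to both → D, F.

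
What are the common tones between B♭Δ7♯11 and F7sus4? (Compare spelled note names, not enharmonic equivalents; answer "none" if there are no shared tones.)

Bb, F

B♭Δ7♯11 = Bb, D, F, A, E.
F7sus4 = F, Bb, C, Eb.
Shared: Bb, F.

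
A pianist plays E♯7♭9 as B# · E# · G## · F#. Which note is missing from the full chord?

The full E♯7♭9 chord is E#, G##, B#, D#, F#.
Comparing with the voicing, the minor 7th (7th) — D# — is absent.

D#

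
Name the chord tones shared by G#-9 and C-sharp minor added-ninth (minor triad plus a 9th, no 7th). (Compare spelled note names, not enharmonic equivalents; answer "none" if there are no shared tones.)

G#-9 = G#, B, D#, F#, A#.
C-sharp minor added-ninth = C#, E, G#, D#.
Shared: G#, D#.

G#, D#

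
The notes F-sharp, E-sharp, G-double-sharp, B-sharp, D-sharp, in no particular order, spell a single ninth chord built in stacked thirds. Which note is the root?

E-sharp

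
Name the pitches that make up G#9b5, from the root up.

Root G#, quality dominant ninth flat five:
- root: G#
- major 3rd: B#
- diminished 5th: D
- minor 7th: F#
- major 9th: A#

G# B# D F# A#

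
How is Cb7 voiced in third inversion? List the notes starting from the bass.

Cb7 = Cb–Eb–Gb–Bbb; third inversion → seventh (Bbb) lowest.

Bbb, Cb, Eb, Gb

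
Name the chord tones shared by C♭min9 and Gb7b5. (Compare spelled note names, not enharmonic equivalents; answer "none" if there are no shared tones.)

Gb

C♭min9: Cb Ebb Gb Bbb Db
Gb7b5: Gb Bb Dbb Fb
Common to both → Gb.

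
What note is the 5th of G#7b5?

Root of G#7b5 = G#. The 5th is a diminished 5th: G# up a diminished 5th → D.

D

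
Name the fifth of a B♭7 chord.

F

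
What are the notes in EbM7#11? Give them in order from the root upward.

E♭  G  B♭  D  A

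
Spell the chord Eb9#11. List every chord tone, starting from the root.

Eb – G – Bb – Db – F – A

Eb9#11 is a dominant ninth sharp eleven built on Eb.
- root: Eb
- major 3rd: G
- perfect 5th: Bb
- minor 7th: Db
- major 9th: F
- augmented 11th: A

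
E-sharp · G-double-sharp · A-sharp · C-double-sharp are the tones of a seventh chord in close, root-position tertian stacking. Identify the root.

Arranged so that each adjacent pair is a third by letter name: A-sharp – C-double-sharp – E-sharp – G-double-sharp.
The bottom of that stack, A-sharp, is the root (this is A-sharp major seventh).

A-sharp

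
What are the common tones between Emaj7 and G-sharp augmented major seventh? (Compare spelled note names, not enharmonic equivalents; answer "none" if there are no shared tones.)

G#

Emaj7 = E, G#, B, D#.
G-sharp augmented major seventh = G#, B#, D##, F##.
Shared: G#.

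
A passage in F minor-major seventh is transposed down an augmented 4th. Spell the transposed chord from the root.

Cb Ebb Gb Bb

Transposed root: F → Cb (augmented 4th down). So we spell Cb minor-major seventh:
Cb — root
Ebb — minor 3rd
Gb — perfect 5th
Bb — major 7th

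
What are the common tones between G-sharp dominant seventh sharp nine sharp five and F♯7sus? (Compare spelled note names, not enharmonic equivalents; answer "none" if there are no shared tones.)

F#

G-sharp dominant seventh sharp nine sharp five: G# B# D## F# A##
F♯7sus: F# B C# E
Common to both → F#.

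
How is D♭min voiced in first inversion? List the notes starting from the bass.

F♭  A♭  D♭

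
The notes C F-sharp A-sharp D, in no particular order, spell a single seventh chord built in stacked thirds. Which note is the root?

D

Arranged so that each adjacent pair is a third by letter name: D – F-sharp – A-sharp – C.
The bottom of that stack, D, is the root (this is D augmented seventh).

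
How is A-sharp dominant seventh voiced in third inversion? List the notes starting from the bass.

A-sharp dominant seventh = A♯–C𝄪–E♯–G♯; third inversion → seventh (G♯) lowest.

G♯ – A♯ – C𝄪 – E♯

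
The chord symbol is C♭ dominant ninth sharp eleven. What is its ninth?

Root of C♭ dominant ninth sharp eleven = Cb. The 9th is a major 9th: Cb up a major 9th → Db.

Db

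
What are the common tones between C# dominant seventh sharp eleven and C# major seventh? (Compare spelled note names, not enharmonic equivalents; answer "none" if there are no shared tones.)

C-sharp E-sharp G-sharp

C# dominant seventh sharp eleven = C-sharp, E-sharp, G-sharp, B, F-double-sharp.
C# major seventh = C-sharp, E-sharp, G-sharp, B-sharp.
Shared: C-sharp, E-sharp, G-sharp.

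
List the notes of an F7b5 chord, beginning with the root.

F7b5: dominant seventh flat five on F.
F — root
A — major 3rd
C♭ — diminished 5th
E♭ — minor 7th

F, A, C♭, E♭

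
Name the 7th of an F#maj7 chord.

F#maj7 is built on F#; its 7th is a major 7th above the root.
A seventh above F uses the letter E, and the major 7th above F# is E#.

E#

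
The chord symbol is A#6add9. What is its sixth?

F##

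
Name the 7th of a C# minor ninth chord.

C# minor ninth is built on C-sharp; its 7th is a minor 7th above the root.
A seventh above C uses the letter B, and the minor 7th above C-sharp is B.

B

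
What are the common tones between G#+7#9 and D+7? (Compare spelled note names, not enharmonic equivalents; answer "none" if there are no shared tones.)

F♯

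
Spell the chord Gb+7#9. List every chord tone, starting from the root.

Gb+7#9 is a dominant seventh sharp nine sharp five built on Gb.
root → Gb
3rd (major 3rd) → Bb
5th (augmented 5th) → D
7th (minor 7th) → Fb
9th (augmented 9th) → A

Gb, Bb, D, Fb, A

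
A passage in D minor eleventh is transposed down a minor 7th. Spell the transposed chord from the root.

E, G, B, D, F-sharp, A

Transposed root: D → E (minor 7th down). So we spell E minor eleventh:
root → E
3rd (minor 3rd) → G
5th (perfect 5th) → B
7th (minor 7th) → D
9th (major 9th) → F-sharp
11th (perfect 11th) → A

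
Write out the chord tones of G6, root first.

G6: major sixth on G.
Root: G
Major 3rd (3rd): B
Perfect 5th (5th): D
Major 6th (6th): E

G B D E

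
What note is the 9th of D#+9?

Root of D#+9 = D#. The 9th is a major 9th: D# up a major 9th → E#.

E#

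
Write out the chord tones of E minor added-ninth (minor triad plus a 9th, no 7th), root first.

E, G, B, F-sharp

Root E, quality minor added-ninth:
root → E
3rd (minor 3rd) → G
5th (perfect 5th) → B
9th (major 9th) → F-sharp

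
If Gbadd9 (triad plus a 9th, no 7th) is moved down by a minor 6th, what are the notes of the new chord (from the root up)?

Transposed root: Gb → Bb (minor 6th down). So we spell Bb added-ninth:
Bb — root
D — major 3rd
F — perfect 5th
C — major 9th

Bb – D – F – C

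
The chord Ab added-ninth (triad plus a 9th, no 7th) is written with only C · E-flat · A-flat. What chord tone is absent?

B-flat

Ab added-ninth = A-flat, C, E-flat, B-flat. The voicing lacks the 9th (major 9th), B-flat.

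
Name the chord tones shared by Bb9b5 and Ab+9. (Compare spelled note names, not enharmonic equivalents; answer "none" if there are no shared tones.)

Bb Ab C

Bb9b5: Bb D Fb Ab C
Ab+9: Ab C E Gb Bb
Common to both → Bb, Ab, C.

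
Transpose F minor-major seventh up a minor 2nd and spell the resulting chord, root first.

Transposed root: F → Gb (minor 2nd up). So we spell Gb minor-major seventh:
- root: Gb
- minor 3rd: Bbb
- perfect 5th: Db
- major 7th: F

Gb Bbb Db F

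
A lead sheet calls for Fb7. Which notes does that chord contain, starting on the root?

Fb, Ab, Cb, Ebb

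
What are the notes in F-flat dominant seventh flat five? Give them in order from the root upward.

Root F-flat, quality dominant seventh flat five:
F-flat — root
A-flat — major 3rd
C-double-flat — diminished 5th
E-double-flat — minor 7th

F-flat – A-flat – C-double-flat – E-double-flat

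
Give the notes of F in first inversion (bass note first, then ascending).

In root position, F is F–A–C.
First inversion puts the third (A) in the bass.

A, C, F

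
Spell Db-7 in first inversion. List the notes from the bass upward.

F♭ – A♭ – C♭ – D♭

Db-7 = D♭–F♭–A♭–C♭; first inversion → third (F♭) lowest.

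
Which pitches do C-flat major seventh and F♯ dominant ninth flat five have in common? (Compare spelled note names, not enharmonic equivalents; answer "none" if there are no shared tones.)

C-flat major seventh: C-flat E-flat G-flat B-flat
F♯ dominant ninth flat five: F-sharp A-sharp C E G-sharp
Common to both → none.

none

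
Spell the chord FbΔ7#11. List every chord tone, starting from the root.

FbΔ7#11: major seventh sharp eleven on F♭.
F♭ — root
A♭ — major 3rd
C♭ — perfect 5th
E♭ — major 7th
B♭ — augmented 11th

F♭  A♭  C♭  E♭  B♭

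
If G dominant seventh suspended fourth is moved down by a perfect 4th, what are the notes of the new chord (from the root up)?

D – G – A – C

Transposed root: G → D (perfect 4th down). So we spell D dominant seventh suspended fourth:
- root: D
- perfect 4th: G
- perfect 5th: A
- minor 7th: C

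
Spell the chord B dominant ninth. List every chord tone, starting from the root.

B dominant ninth is a dominant ninth built on B.
root → B
3rd (major 3rd) → D#
5th (perfect 5th) → F#
7th (minor 7th) → A
9th (major 9th) → C#

B, D#, F#, A, C#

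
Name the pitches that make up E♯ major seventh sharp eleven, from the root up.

E-sharp G-double-sharp B-sharp D-double-sharp A-double-sharp

E♯ major seventh sharp eleven: major seventh sharp eleven on E-sharp.
root → E-sharp
3rd (major 3rd) → G-double-sharp
5th (perfect 5th) → B-sharp
7th (major 7th) → D-double-sharp
11th (augmented 11th) → A-double-sharp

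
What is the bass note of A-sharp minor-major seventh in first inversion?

A-sharp minor-major seventh = A-sharp–C-sharp–E-sharp–G-double-sharp. First inversion → third in the bass = C-sharp.

C-sharp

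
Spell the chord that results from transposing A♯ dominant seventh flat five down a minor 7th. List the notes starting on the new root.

B-sharp – D-double-sharp – F-sharp – A-sharp

A minor 7th down from A-sharp is B-sharp, so the new chord is B-sharp dominant seventh flat five.
Root: B-sharp
Major 3rd (3rd): D-double-sharp
Diminished 5th (5th): F-sharp
Minor 7th (7th): A-sharp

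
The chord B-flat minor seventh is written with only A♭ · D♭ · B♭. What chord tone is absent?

F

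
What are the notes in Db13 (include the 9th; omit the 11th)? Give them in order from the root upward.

Db, F, Ab, Cb, Eb, Bb

Root Db, quality dominant thirteenth:
Db — root
F — major 3rd
Ab — perfect 5th
Cb — minor 7th
Eb — major 9th
Bb — major 13th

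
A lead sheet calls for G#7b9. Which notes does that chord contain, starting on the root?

G#7b9: dominant seventh flat nine on G♯.
Root: G♯
Major 3rd (3rd): B♯
Perfect 5th (5th): D♯
Minor 7th (7th): F♯
Minor 9th (9th): A

G♯, B♯, D♯, F♯, A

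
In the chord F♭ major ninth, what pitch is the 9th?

Gb

F♭ major ninth is built on Fb; its 9th is a major 9th above the root.
A second above F uses the letter G, and the major 9th above Fb is Gb.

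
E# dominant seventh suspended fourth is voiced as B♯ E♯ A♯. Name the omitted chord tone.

D♯

The full E# dominant seventh suspended fourth chord is E♯, A♯, B♯, D♯.
Comparing with the voicing, the minor 7th (7th) — D♯ — is absent.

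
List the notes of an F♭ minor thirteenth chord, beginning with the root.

F-flat, A-double-flat, C-flat, E-double-flat, G-flat, B-double-flat, D-flat

F♭ minor thirteenth is a minor thirteenth built on F-flat.
F-flat — root
A-double-flat — minor 3rd
C-flat — perfect 5th
E-double-flat — minor 7th
G-flat — major 9th
B-double-flat — perfect 11th
D-flat — major 13th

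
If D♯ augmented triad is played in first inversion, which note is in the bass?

F-double-sharp

D♯ augmented triad = D-sharp–F-double-sharp–A-double-sharp. First inversion → third in the bass = F-double-sharp.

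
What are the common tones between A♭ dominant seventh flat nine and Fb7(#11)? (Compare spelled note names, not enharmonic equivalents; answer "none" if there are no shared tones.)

A♭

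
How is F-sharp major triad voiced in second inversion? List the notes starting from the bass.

C-sharp, F-sharp, A-sharp

In root position, F-sharp major triad is F-sharp–A-sharp–C-sharp.
Second inversion puts the fifth (C-sharp) in the bass.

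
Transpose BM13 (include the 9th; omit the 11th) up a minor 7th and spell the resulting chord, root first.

A, C#, E, G#, B, F#

Transposed root: B → A (minor 7th up). So we spell A major thirteenth:
- root: A
- major 3rd: C#
- perfect 5th: E
- major 7th: G#
- major 9th: B
- major 13th: F#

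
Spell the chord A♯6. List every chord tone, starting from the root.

A#, C##, E#, F##

Root A#, quality major sixth:
Root: A#
Major 3rd (3rd): C##
Perfect 5th (5th): E#
Major 6th (6th): F##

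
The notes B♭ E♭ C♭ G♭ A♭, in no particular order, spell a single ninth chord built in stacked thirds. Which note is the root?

A♭

Stacking in thirds gives A♭ – C♭ – E♭ – G♭ – B♭, so A♭ is the root — A♭ minor ninth.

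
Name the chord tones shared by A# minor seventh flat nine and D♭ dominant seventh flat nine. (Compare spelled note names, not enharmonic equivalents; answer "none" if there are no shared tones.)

none

A# minor seventh flat nine = A#, C#, E#, G#, B.
D♭ dominant seventh flat nine = Db, F, Ab, Cb, Ebb.
Shared: none.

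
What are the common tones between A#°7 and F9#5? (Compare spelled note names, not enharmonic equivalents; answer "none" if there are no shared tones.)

A#°7: A# C# E G
F9#5: F A C# Eb G
Common to both → C#, G.

C# – G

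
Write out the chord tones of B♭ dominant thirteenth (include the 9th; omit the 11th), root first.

B♭ dominant thirteenth is a dominant thirteenth built on B-flat.
root → B-flat
3rd (major 3rd) → D
5th (perfect 5th) → F
7th (minor 7th) → A-flat
9th (major 9th) → C
13th (major 13th) → G

B-flat D F A-flat C G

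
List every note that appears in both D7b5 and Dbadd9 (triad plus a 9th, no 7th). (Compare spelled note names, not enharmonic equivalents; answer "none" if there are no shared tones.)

A♭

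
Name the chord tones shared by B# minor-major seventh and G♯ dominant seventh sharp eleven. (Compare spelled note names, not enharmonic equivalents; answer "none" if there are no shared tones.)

B# minor-major seventh: B-sharp D-sharp F-double-sharp A-double-sharp
G♯ dominant seventh sharp eleven: G-sharp B-sharp D-sharp F-sharp C-double-sharp
Common to both → B-sharp, D-sharp.

B-sharp  D-sharp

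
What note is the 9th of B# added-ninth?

C-double-sharp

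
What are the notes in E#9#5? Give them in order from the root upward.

E♯, G𝄪, B𝄪, D♯, F𝄪

Root E♯, quality dominant ninth sharp five:
Root: E♯
Major 3rd (3rd): G𝄪
Augmented 5th (5th): B𝄪
Minor 7th (7th): D♯
Major 9th (9th): F𝄪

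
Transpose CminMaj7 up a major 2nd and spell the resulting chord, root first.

D, F, A, C#

A major 2nd up from C is D, so the new chord is D minor-major seventh.
root → D
3rd (minor 3rd) → F
5th (perfect 5th) → A
7th (major 7th) → C#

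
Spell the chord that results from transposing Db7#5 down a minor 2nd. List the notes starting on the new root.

C – E – G# – Bb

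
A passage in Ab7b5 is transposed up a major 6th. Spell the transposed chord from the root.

F, A, C♭, E♭

A♭ up a major 6th → F. New chord: F dominant seventh flat five.
F — root
A — major 3rd
C♭ — diminished 5th
E♭ — minor 7th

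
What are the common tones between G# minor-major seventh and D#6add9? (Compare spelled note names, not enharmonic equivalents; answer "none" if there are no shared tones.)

G# minor-major seventh = G♯, B, D♯, F𝄪.
D#6add9 = D♯, F𝄪, A♯, B♯, E♯.
Shared: D♯, F𝄪.

D♯, F𝄪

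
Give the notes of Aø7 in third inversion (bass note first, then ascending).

In root position, Aø7 is A–C–E♭–G.
Third inversion puts the seventh (G) in the bass.

G A C E♭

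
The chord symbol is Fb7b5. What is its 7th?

E𝄫

Fb7b5 is built on F♭; its 7th is a minor 7th above the root.
A seventh above F uses the letter E, and the minor 7th above F♭ is E𝄫.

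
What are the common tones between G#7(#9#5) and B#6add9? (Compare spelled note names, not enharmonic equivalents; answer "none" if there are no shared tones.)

G#7(#9#5): G# B# D## F# A##
B#6add9: B# D## F## G## C##
Common to both → B#, D##.

B#  D##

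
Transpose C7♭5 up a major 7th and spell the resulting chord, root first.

A major 7th up from C is B, so the new chord is B dominant seventh flat five.
B — root
D♯ — major 3rd
F — diminished 5th
A — minor 7th

B – D♯ – F – A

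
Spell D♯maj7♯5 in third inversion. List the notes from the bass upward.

C𝄪, D♯, F𝄪, A𝄪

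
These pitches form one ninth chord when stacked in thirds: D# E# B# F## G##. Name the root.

Arranged so that each adjacent pair is a third by letter name: E# – G## – B# – D# – F##.
The bottom of that stack, E#, is the root (this is E# dominant ninth).

E#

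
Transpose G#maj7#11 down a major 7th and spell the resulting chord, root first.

A, C#, E, G#, D#

Transposed root: G# → A (major 7th down). So we spell A major seventh sharp eleven:
A — root
C# — major 3rd
E — perfect 5th
G# — major 7th
D# — augmented 11th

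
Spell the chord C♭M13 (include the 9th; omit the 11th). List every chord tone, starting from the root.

Cb – Eb – Gb – Bb – Db – Ab

C♭M13 is a major thirteenth built on Cb.
root → Cb
3rd (major 3rd) → Eb
5th (perfect 5th) → Gb
7th (major 7th) → Bb
9th (major 9th) → Db
13th (major 13th) → Ab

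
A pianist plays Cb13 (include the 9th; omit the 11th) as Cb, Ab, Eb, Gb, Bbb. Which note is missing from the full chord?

Db

Cb13 = Cb, Eb, Gb, Bbb, Db, Ab. The voicing lacks the 9th (major 9th), Db.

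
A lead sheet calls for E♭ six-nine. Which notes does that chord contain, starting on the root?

E-flat, G, B-flat, C, F

Root E-flat, quality six-nine:
root → E-flat
3rd (major 3rd) → G
5th (perfect 5th) → B-flat
6th (major 6th) → C
9th (major 9th) → F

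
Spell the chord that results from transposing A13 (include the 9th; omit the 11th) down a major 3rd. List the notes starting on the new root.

F, A, C, Eb, G, D

A down a major 3rd → F. New chord: F dominant thirteenth.
root → F
3rd (major 3rd) → A
5th (perfect 5th) → C
7th (minor 7th) → Eb
9th (major 9th) → G
13th (major 13th) → D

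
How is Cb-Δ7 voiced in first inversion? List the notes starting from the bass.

In root position, Cb-Δ7 is Cb–Ebb–Gb–Bb.
First inversion puts the third (Ebb) in the bass.

Ebb, Gb, Bb, Cb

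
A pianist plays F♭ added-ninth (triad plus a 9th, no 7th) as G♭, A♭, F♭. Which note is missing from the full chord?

The full F♭ added-ninth chord is F♭, A♭, C♭, G♭.
Comparing with the voicing, the perfect 5th (5th) — C♭ — is absent.

C♭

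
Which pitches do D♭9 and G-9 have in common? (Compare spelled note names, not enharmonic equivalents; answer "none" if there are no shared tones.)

F

D♭9 = D♭, F, A♭, C♭, E♭.
G-9 = G, B♭, D, F, A.
Shared: F.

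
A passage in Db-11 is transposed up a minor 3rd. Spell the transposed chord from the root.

A minor 3rd up from Db is Fb, so the new chord is Fb minor eleventh.
Fb — root
Abb — minor 3rd
Cb — perfect 5th
Ebb — minor 7th
Gb — major 9th
Bbb — perfect 11th

Fb – Abb – Cb – Ebb – Gb – Bbb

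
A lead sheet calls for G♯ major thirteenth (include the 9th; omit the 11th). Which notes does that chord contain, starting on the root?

G#, B#, D#, F##, A#, E#

G♯ major thirteenth is a major thirteenth built on G#.
Root: G#
Major 3rd (3rd): B#
Perfect 5th (5th): D#
Major 7th (7th): F##
Major 9th (9th): A#
Major 13th (13th): E#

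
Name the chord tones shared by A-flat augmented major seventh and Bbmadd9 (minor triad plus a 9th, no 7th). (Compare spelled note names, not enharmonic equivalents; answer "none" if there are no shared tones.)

C

A-flat augmented major seventh = Ab, C, E, G.
Bbmadd9 = Bb, Db, F, C.
Shared: C.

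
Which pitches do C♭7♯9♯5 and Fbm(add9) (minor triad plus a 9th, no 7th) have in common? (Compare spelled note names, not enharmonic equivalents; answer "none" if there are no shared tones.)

Cb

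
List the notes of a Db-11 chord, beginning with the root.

Db-11 is a minor eleventh built on Db.
root → Db
3rd (minor 3rd) → Fb
5th (perfect 5th) → Ab
7th (minor 7th) → Cb
9th (major 9th) → Eb
11th (perfect 11th) → Gb

Db, Fb, Ab, Cb, Eb, Gb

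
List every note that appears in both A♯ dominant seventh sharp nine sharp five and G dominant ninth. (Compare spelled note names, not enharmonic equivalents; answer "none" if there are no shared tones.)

none

A♯ dominant seventh sharp nine sharp five: A-sharp C-double-sharp E-double-sharp G-sharp B-double-sharp
G dominant ninth: G B D F A
Common to both → none.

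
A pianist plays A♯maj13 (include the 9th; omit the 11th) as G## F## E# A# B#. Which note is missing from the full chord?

C##

A♯maj13 = A#, C##, E#, G##, B#, F##. The voicing lacks the 3rd (major 3rd), C##.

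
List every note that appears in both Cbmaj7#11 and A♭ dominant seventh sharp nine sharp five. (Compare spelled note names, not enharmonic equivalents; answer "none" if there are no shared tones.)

Cbmaj7#11: C♭ E♭ G♭ B♭ F
A♭ dominant seventh sharp nine sharp five: A♭ C E G♭ B
Common to both → G♭.

G♭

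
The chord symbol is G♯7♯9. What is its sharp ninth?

A𝄪

G♯7♯9 is built on G♯; its 9th is an augmented 9th above the root.
A second above G uses the letter A, and the augmented 9th above G♯ is A𝄪.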